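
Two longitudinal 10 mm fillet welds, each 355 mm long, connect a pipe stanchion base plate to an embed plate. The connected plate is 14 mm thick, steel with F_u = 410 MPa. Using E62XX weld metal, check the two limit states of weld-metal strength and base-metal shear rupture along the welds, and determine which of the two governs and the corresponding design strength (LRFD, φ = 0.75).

φR_n ≈ 1400 kN (weld metal governs)

E62XX → F_EXX = 620 MPa.
t_e = 0.707 × 10 = 7.07 mm; L = 710 mm.
Weld metal: φR_n = 0.75 × 0.6 × 620 × 7.07 × 710 × 10⁻³ = 1400 kN.
Base metal (shear rupture): φR_n = 0.75 × 0.6 × 410 × 14 × 710 × 10⁻³ = 1834 kN.
Governing: weld metal.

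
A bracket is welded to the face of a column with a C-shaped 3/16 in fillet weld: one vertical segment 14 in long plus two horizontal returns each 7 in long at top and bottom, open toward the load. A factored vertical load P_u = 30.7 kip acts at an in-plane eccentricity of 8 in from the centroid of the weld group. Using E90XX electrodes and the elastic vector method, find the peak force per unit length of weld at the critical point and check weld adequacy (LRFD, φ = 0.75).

f_max ≈ 2.83 kip/in; adequate

E90XX → F_EXX = 90 ksi.
Total weld length L_w = 28 in. Treat welds as unit-width lines.
Centroid: x̄ = 2×7×3.5 / 28 = 1.75 in from the vertical weld.
Polar moment about centroid: J = I_x + I_y = [14³/12 + 2×7×7²] + [14×1.75² + 2(7³/12 + 7×1.75²)] = 1058 in³.
Direct shear f_v = P/L_w = 30.7 / 28 = 1.096 kip/in (vertical).
Torsion M = P·e = 30.7 × 8 = 245.6 kip·in.
Critical point at (x, y) = (5.25, 7) from centroid. f_tx = M·y/J = 1.626 kip/in; f_ty = M·x/J = 1.219 kip/in.
Resultant f_max = √[f_tx² + (f_v + f_ty)²] = √[1.626² + (1.096 + 1.219)²] = 2.829 kip/in.
Capacity per unit length: φr_n = 0.75 × 0.6 × 90 × (0.707 × 0.1875) = 5.369 kip/in.
2.829 ≤ 5.369 → adequate.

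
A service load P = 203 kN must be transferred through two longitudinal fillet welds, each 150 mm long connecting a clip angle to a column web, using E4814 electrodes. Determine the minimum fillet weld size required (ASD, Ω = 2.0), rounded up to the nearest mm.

E48XX → F_EXX = 480 MPa.
Total weld length L = 300 mm.
Required throat t_e = P × Ω / (0.6 F_EXX × L) = 203 × 2.0 / (0.6 × 480 × 300 × 10⁻³) = 4.699 mm.
Required leg w = t_e / 0.707 = 6.646 mm → use 7 mm.

w = 7 mm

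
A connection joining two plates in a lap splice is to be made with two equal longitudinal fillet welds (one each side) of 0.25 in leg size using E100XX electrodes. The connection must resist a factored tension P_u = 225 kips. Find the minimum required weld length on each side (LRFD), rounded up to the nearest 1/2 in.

L = 14.5 in on each side

E100XX → F_EXX = 100 ksi.
Throat t_e = 0.707 × 0.25 = 0.1767 in.
φr_n = 0.75 × 0.6 × 100 × 0.1767 = 7.954 kips/in.
L_req = P_u / φr_n = 225 / 7.954 = 28.29 in total.
Per side: 28.29 / 2 = 14.14 in.
Round up → use L = 14.5 in on each side.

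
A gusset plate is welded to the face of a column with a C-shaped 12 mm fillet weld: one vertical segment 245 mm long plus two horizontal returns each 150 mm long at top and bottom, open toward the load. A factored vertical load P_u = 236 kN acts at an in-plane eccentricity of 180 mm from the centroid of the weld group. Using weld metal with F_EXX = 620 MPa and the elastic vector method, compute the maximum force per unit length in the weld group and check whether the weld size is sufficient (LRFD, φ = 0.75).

f_max ≈ 1320 N/mm; adequate

Total weld length L_w = 545 mm. Treat welds as unit-width lines.
Centroid: x̄ = 2×150×75 / 545 = 41.28 mm from the vertical weld.
Polar moment about centroid: J = I_x + I_y = [245³/12 + 2×150×122.5²] + [245×41.28² + 2(150³/12 + 150×33.72²)] = 7048000 mm³.
Direct shear f_v = P/L_w = 236×10³ / 545 = 433 N/mm (vertical).
Torsion M = P·e = 236×10³ × 180 = 42480000 N·mm.
Critical point at (x, y) = (108.7, 122.5) from centroid. f_tx = M·y/J = 738.3 N/mm; f_ty = M·x/J = 655.2 N/mm.
Resultant f_max = √[f_tx² + (f_v + f_ty)²] = √[738.3² + (433 + 655.2)²] = 1315 N/mm.
Capacity per unit length: φr_n = 0.75 × 0.6 × 620 × (0.707 × 12) = 2367 N/mm.
1315 ≤ 2367 → adequate.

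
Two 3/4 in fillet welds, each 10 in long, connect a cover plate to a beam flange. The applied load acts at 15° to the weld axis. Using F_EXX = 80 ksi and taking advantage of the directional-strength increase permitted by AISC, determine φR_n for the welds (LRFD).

t_e = 0.707 × 0.75 = 0.5302 in; A_we = 0.5302 × 20 = 10.61 in².
Directional factor: 1.0 + 0.5 sin^1.5(15°) = 1.066.
F_nw = 0.6 × 80 × 1.066 = 51.16 ksi.
φR_n = 0.75 × 51.16 × 10.61 = 406.9 kips.

φR_n ≈ 407 kips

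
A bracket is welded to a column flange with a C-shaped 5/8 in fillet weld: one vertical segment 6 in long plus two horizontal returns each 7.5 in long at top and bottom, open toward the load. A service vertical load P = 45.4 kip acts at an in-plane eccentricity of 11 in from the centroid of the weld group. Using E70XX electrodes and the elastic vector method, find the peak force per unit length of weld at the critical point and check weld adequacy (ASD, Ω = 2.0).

E70XX → F_EXX = 70 ksi.
Total weld length L_w = 21 in. Treat welds as unit-width lines.
Centroid: x̄ = 2×7.5×3.75 / 21 = 2.679 in from the vertical weld.
Polar moment about centroid: J = I_x + I_y = [6³/12 + 2×7.5×3²] + [6×2.679² + 2(7.5³/12 + 7.5×1.071²)] = 283.6 in³.
Direct shear f_v = P/L_w = 45.4 / 21 = 2.162 kip/in (vertical).
Torsion M = P·e = 45.4 × 11 = 499.4 kip·in.
Critical point at (x, y) = (4.821, 3) from centroid. f_tx = M·y/J = 5.283 kip/in; f_ty = M·x/J = 8.491 kip/in.
Resultant f_max = √[f_tx² + (f_v + f_ty)²] = √[5.283² + (2.162 + 8.491)²] = 11.89 kip/in.
Capacity per unit length: r_n/Ω = (1/2.0) × 0.6 × 70 × (0.707 × 0.625) = 9.279 kip/in.
11.89 > 9.279 → NOT adequate.

f_max ≈ 11.9 kip/in; NOT adequate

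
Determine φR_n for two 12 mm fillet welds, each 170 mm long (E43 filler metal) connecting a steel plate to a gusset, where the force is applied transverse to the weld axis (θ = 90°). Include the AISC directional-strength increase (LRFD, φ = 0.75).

φR_n ≈ 837 kN

E43XX → F_EXX = 430 MPa.
t_e = 0.707 × 12 = 8.484 mm; A_we = 8.484 × 340 = 2885 mm².
Directional factor: 1.0 + 0.5 sin^1.5(90°) = 1.5.
F_nw = 0.6 × 430 × 1.5 = 387 MPa.
φR_n = 0.75 × 387 × 2885 × 10⁻³ = 837.2 kN.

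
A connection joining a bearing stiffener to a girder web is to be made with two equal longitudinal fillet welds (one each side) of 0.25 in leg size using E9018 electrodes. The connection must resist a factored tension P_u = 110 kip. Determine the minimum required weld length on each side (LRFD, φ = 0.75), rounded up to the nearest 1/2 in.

E90XX → F_EXX = 90 ksi.
Throat t_e = 0.707 × 0.25 = 0.1767 in.
φr_n = 0.75 × 0.6 × 90 × 0.1767 = 7.158 kip/in.
L_req = P_u / φr_n = 110 / 7.158 = 15.37 in total.
Per side: 15.37 / 2 = 7.683 in.
Round up → use L = 8 in on each side.

L = 8 in on each side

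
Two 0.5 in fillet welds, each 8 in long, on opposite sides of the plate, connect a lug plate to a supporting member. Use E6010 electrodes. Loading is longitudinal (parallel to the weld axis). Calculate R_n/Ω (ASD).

E60XX → F_EXX = 60 ksi.
Effective throat t_e = 0.707 × 0.5 = 0.3535 in.
Total length L = 16 in; A_we = 0.3535 × 16 = 5.656 in².
F_nw = 0.6 F_EXX = 0.6 × 60 = 36 ksi.
R_n = 36 × 5.656 = 203.6 kip; R_n/Ω = 203.6/2.0 = 101.8 kip.

R_n/Ω ≈ 102 kip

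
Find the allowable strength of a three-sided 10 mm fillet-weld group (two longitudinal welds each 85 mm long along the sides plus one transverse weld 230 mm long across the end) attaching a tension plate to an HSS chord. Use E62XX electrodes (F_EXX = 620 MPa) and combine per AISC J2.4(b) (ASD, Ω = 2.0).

t_e = 0.707 × 10 = 7.07 mm.
R_nwl = 0.6 × 620 × 7.07 × 170 × 10⁻³ = 447.1 kN (longitudinal, 2 welds).
R_nwt = 0.6 × 620 × 7.07 × 230 × 10⁻³ = 604.9 kN (transverse, base value).
(i) R_nwl + R_nwt = 1052 kN; (ii) 0.85 R_nwl + 1.5 R_nwt = 1287 kN.
R_n = max = 1287 kN [governs: (ii)]; R_n/Ω = 643.7 kN.

R_n/Ω ≈ 644 kN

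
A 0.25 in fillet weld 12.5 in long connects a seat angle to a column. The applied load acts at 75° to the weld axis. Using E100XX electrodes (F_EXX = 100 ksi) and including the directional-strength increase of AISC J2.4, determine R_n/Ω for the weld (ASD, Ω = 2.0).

R_n/Ω ≈ 97.7 kip

t_e = 0.707 × 0.25 = 0.1767 in; A_we = 0.1767 × 12.5 = 2.209 in².
Directional factor: 1.0 + 0.5 sin^1.5(75°) = 1.475.
F_nw = 0.6 × 100 × 1.475 = 88.48 ksi.
R_n/Ω = (88.48 × 2.209) / 2.0 = 97.74 kip.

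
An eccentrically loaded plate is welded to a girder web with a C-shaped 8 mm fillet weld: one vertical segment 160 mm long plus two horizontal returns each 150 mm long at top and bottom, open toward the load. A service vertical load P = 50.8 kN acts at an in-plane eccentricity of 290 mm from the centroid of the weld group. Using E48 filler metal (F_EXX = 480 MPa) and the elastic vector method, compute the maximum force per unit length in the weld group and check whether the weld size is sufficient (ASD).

f_max ≈ 647 N/mm; adequate

Total weld length L_w = 460 mm. Treat welds as unit-width lines.
Centroid: x̄ = 2×150×75 / 460 = 48.91 mm from the vertical weld.
Polar moment about centroid: J = I_x + I_y = [160³/12 + 2×150×80²] + [160×48.91² + 2(150³/12 + 150×26.09²)] = 3411000 mm³.
Direct shear f_v = P/L_w = 50.8×10³ / 460 = 110.4 N/mm (vertical).
Torsion M = P·e = 50.8×10³ × 290 = 14732000 N·mm.
Critical point at (x, y) = (101.1, 80) from centroid. f_tx = M·y/J = 345.5 N/mm; f_ty = M·x/J = 436.6 N/mm.
Resultant f_max = √[f_tx² + (f_v + f_ty)²] = √[345.5² + (110.4 + 436.6)²] = 647 N/mm.
Capacity per unit length: r_n/Ω = (1/2.0) × 0.6 × 480 × (0.707 × 8) = 814.5 N/mm.
647 ≤ 814.5 → adequate.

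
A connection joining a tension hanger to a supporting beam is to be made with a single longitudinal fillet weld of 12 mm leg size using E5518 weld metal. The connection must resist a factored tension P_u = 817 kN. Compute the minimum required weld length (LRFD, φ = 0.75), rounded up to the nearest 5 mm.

E55XX → F_EXX = 550 MPa.
Throat t_e = 0.707 × 12 = 8.484 mm.
φr_n = 0.75 × 0.6 × 550 × 8.484 × 10⁻³ = 2.1 kN/mm.
L_req = P_u / φr_n = 817 / 2.1 = 389.1 mm total.
Round up → use L = 390 mm.

L = 390 mm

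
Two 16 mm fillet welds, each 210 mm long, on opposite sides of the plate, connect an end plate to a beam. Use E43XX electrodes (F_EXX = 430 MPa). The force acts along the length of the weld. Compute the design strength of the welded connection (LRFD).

Effective throat t_e = 0.707 × 16 = 11.31 mm.
Total length L = 420 mm; A_we = 11.31 × 420 = 4751 mm².
F_nw = 0.6 F_EXX = 0.6 × 430 = 258 MPa.
φR_n = 0.75 × 258 × 4751 × 10⁻³ = 919.3 kN.

φR_n ≈ 919 kN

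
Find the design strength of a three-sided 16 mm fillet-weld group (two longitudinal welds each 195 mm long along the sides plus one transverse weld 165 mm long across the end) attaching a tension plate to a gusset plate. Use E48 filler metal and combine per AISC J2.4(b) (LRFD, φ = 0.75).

E48XX → F_EXX = 480 MPa.
t_e = 0.707 × 16 = 11.31 mm.
R_nwl = 0.6 × 480 × 11.31 × 390 × 10⁻³ = 1271 kN (longitudinal, 2 welds).
R_nwt = 0.6 × 480 × 11.31 × 165 × 10⁻³ = 537.5 kN (transverse, base value).
(i) R_nwl + R_nwt = 1808 kN; (ii) 0.85 R_nwl + 1.5 R_nwt = 1886 kN.
R_n = max = 1886 kN [governs: (ii)]; φR_n = 1415 kN.

φR_n ≈ 1410 kN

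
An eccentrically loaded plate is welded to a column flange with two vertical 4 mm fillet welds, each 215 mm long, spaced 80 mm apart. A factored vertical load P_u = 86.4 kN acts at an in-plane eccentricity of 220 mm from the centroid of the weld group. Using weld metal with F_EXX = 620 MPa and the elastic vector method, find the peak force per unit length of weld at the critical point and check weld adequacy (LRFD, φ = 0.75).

f_max ≈ 1020 N/mm; NOT adequate

Total weld length L_w = 430 mm. Treat welds as unit-width lines.
Polar moment about centroid: J = 2[d³/12 + d(b/2)²] = 2[215³/12 + 215×40²] = 2344000 mm³.
Direct shear f_v = P/L_w = 86.4×10³ / 430 = 200.9 N/mm (vertical).
Torsion M = P·e = 86.4×10³ × 220 = 19008000 N·mm.
Critical point at (x, y) = (40, 107.5) from centroid. f_tx = M·y/J = 871.6 N/mm; f_ty = M·x/J = 324.3 N/mm.
Resultant f_max = √[f_tx² + (f_v + f_ty)²] = √[871.6² + (200.9 + 324.3)²] = 1018 N/mm.
Capacity per unit length: φr_n = 0.75 × 0.6 × 620 × (0.707 × 4) = 789 N/mm.
1018 > 789 → NOT adequate.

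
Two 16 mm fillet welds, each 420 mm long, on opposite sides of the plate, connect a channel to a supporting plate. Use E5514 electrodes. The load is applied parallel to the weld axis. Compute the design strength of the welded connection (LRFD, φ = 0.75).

φR_n ≈ 2350 kN

E55XX → F_EXX = 550 MPa.
Effective throat t_e = 0.707 × 16 = 11.31 mm.
Total length L = 840 mm; A_we = 11.31 × 840 = 9502 mm².
F_nw = 0.6 F_EXX = 0.6 × 550 = 330 MPa.
φR_n = 0.75 × 330 × 9502 × 10⁻³ = 2352 kN.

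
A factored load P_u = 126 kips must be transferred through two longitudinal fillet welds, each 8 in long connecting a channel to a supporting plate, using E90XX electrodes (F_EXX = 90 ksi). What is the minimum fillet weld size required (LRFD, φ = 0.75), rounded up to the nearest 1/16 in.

Total weld length L = 16 in.
Required throat t_e = P_u / (φ × 0.6 F_EXX × L) = 126 / (0.75 × 0.6 × 90 × 16) = 0.1944 in.
Required leg w = t_e / 0.707 = 0.275 in → use 5/16 in.

w = 5/16 in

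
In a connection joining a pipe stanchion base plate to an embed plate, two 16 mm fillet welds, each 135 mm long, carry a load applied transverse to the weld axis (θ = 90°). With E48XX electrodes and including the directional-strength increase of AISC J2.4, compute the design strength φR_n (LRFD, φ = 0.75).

φR_n ≈ 990 kN

E48XX → F_EXX = 480 MPa.
t_e = 0.707 × 16 = 11.31 mm; A_we = 11.31 × 270 = 3054 mm².
Directional factor: 1.0 + 0.5 sin^1.5(90°) = 1.5.
F_nw = 0.6 × 480 × 1.5 = 432 MPa.
φR_n = 0.75 × 432 × 3054 × 10⁻³ = 989.6 kN.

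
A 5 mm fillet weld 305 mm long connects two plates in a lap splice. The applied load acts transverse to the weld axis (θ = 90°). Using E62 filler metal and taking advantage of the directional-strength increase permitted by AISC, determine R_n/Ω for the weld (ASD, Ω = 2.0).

E62XX → F_EXX = 620 MPa.
t_e = 0.707 × 5 = 3.535 mm; A_we = 3.535 × 305 = 1078 mm².
Directional factor: 1.0 + 0.5 sin^1.5(90°) = 1.5.
F_nw = 0.6 × 620 × 1.5 = 558 MPa.
R_n/Ω = (558 × 1078) / 2.0 × 10⁻³ = 300.8 kN.

R_n/Ω ≈ 301 kN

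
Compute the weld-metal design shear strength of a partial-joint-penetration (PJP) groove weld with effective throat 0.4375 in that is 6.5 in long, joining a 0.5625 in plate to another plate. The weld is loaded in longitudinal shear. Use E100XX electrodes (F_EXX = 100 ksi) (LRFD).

φR_n ≈ 128 kip

Effective throat (given) t_e = 0.4375 in.
A_we = 0.4375 × 6.5 = 2.844 in².
F_nw = 0.6 F_EXX = 60 ksi.
φR_n = 0.75 × 60 × 2.844 = 128 kip.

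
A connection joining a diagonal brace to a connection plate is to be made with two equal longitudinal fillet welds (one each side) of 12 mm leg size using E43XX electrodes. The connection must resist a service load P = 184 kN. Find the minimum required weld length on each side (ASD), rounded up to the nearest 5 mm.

E43XX → F_EXX = 430 MPa.
Throat t_e = 0.707 × 12 = 8.484 mm.
r_n/Ω = (0.6 × 430 × 8.484) / 2.0 = 1094 N/mm = 1.094 kN/mm.
L_req = P / (r_n/Ω) = 184 / 1.094 = 168.1 mm total.
Per side: 168.1 / 2 = 84.06 mm.
Round up → use L = 85 mm on each side.

L = 85 mm on each side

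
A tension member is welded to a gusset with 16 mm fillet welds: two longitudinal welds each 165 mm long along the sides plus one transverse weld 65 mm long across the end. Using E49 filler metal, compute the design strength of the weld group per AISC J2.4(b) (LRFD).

φR_n ≈ 985 kN

E49XX → F_EXX = 490 MPa.
t_e = 0.707 × 16 = 11.31 mm.
R_nwl = 0.6 × 490 × 11.31 × 330 × 10⁻³ = 1097 kN (longitudinal, 2 welds).
R_nwt = 0.6 × 490 × 11.31 × 65 × 10⁻³ = 216.2 kN (transverse, base value).
(i) R_nwl + R_nwt = 1314 kN; (ii) 0.85 R_nwl + 1.5 R_nwt = 1257 kN.
R_n = max = 1314 kN [governs: (i)]; φR_n = 985.2 kN.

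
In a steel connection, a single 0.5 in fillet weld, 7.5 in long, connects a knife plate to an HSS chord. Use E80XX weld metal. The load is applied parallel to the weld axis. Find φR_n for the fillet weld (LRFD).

φR_n ≈ 95.4 kip

E80XX → F_EXX = 80 ksi.
Effective throat t_e = 0.707 × 0.5 = 0.3535 in.
Total length L = 7.5 in; A_we = 0.3535 × 7.5 = 2.651 in².
F_nw = 0.6 F_EXX = 0.6 × 80 = 48 ksi.
φR_n = 0.75 × 48 × 2.651 = 95.44 kip.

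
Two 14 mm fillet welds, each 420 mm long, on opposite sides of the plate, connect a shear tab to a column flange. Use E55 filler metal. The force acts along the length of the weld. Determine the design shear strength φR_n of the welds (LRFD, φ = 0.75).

E55XX → F_EXX = 550 MPa.
Effective throat t_e = 0.707 × 14 = 9.898 mm.
Total length L = 840 mm; A_we = 9.898 × 840 = 8314 mm².
F_nw = 0.6 F_EXX = 0.6 × 550 = 330 MPa.
φR_n = 0.75 × 330 × 8314 × 10⁻³ = 2058 kN.

φR_n ≈ 2060 kN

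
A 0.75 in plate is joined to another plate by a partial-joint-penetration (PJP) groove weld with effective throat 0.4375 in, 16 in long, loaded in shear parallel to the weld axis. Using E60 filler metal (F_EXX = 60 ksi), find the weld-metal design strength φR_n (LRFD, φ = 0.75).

Effective throat (given) t_e = 0.4375 in.
A_we = 0.4375 × 16 = 7 in².
F_nw = 0.6 F_EXX = 36 ksi.
φR_n = 0.75 × 36 × 7 = 189 kip.

φR_n ≈ 189 kip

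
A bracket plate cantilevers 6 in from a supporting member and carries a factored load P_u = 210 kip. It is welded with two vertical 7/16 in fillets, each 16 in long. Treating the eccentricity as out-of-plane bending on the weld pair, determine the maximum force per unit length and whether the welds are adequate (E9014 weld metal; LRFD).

E90XX → F_EXX = 90 ksi.
L_w = 2 × 16 = 32 in; section modulus (unit throat) S = 2 × L²/6 = 85.33 in².
Direct shear f_v = P/L_w = 210/32 = 6.562 kip/in.
Moment M = P × e = 210 × 6 = 1260 kip·in; bending f_b = M/S = 14.77 kip/in.
f_max = √(f_v² + f_b²) = √(6.562² + 14.77²) = 16.16 kip/in.
φr_n = 0.75 × 0.6 × 90 × (0.707 × 0.4375) = 12.53 kip/in → NOT adequate.

f_max ≈ 16.2 kip/in; NOT adequate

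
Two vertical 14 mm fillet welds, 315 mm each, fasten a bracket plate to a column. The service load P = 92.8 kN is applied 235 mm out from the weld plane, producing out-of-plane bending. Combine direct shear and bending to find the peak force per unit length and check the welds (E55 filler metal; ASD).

E55XX → F_EXX = 550 MPa.
L_w = 2 × 315 = 630 mm; section modulus (unit throat) S = 2 × L²/6 = 33080 mm².
Direct shear f_v = P/L_w = 92.8×10³/630 = 147.3 N/mm.
Moment M = P × e = 92.8×10³ × 235 = 21808000 N·mm; bending f_b = M/S = 659.3 N/mm.
f_max = √(f_v² + f_b²) = √(147.3² + 659.3²) = 675.6 N/mm.
r_n/Ω = (1/2.0) × 0.6 × 550 × (0.707 × 14) = 1633 N/mm → adequate.

f_max ≈ 676 N/mm; adequate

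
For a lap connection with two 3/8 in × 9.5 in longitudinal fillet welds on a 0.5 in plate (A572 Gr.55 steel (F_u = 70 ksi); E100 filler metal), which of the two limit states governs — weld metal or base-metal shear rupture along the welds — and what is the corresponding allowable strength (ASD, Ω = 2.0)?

R_n/Ω ≈ 151 kip (weld metal governs)

E100XX → F_EXX = 100 ksi.
t_e = 0.707 × 0.375 = 0.2651 in; L = 19 in.
Weld metal: R_n/Ω = (1/2.0) × 0.6 × 100 × 0.2651 × 19 = 151.1 kip.
Base metal (shear rupture): R_n/Ω = (1/2.0) × 0.6 × 70 × 0.5 × 19 = 199.5 kip.
Governing: weld metal.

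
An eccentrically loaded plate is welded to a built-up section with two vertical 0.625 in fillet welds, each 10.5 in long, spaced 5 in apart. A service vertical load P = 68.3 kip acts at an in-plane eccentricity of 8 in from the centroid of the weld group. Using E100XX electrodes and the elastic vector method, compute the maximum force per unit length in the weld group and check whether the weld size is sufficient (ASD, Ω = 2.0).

E100XX → F_EXX = 100 ksi.
Total weld length L_w = 21 in. Treat welds as unit-width lines.
Polar moment about centroid: J = 2[d³/12 + d(b/2)²] = 2[10.5³/12 + 10.5×2.5²] = 324.2 in³.
Direct shear f_v = P/L_w = 68.3 / 21 = 3.252 kip/in (vertical).
Torsion M = P·e = 68.3 × 8 = 546.4 kip·in.
Critical point at (x, y) = (2.5, 5.25) from centroid. f_tx = M·y/J = 8.849 kip/in; f_ty = M·x/J = 4.214 kip/in.
Resultant f_max = √[f_tx² + (f_v + f_ty)²] = √[8.849² + (3.252 + 4.214)²] = 11.58 kip/in.
Capacity per unit length: r_n/Ω = (1/2.0) × 0.6 × 100 × (0.707 × 0.625) = 13.26 kip/in.
11.58 ≤ 13.26 → adequate.

f_max ≈ 11.6 kip/in; adequate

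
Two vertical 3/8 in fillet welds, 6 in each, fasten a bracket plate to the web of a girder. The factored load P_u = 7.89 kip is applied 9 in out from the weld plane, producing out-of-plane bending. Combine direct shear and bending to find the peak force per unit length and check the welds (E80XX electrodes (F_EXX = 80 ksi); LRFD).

f_max ≈ 5.95 kip/in; adequate

L_w = 2 × 6 = 12 in; section modulus (unit throat) S = 2 × L²/6 = 12 in².
Direct shear f_v = P/L_w = 7.89/12 = 0.6575 kip/in.
Moment M = P × e = 7.89 × 9 = 71.01 kip·in; bending f_b = M/S = 5.917 kip/in.
f_max = √(f_v² + f_b²) = √(0.6575² + 5.917²) = 5.954 kip/in.
φr_n = 0.75 × 0.6 × 80 × (0.707 × 0.375) = 9.544 kip/in → adequate.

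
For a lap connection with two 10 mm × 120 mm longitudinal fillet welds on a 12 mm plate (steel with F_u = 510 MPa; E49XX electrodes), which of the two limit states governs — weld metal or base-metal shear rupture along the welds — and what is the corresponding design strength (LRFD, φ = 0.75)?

E49XX → F_EXX = 490 MPa.
t_e = 0.707 × 10 = 7.07 mm; L = 240 mm.
Weld metal: φR_n = 0.75 × 0.6 × 490 × 7.07 × 240 × 10⁻³ = 374.1 kN.
Base metal (shear rupture): φR_n = 0.75 × 0.6 × 510 × 12 × 240 × 10⁻³ = 661 kN.
Governing: weld metal.

φR_n ≈ 374 kN (weld metal governs)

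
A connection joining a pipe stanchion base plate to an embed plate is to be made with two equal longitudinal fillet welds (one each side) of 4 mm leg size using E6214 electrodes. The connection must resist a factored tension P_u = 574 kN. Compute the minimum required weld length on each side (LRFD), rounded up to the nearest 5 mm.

L = 365 mm on each side

E62XX → F_EXX = 620 MPa.
Throat t_e = 0.707 × 4 = 2.828 mm.
φr_n = 0.75 × 0.6 × 620 × 2.828 × 10⁻³ = 0.789 kN/mm.
L_req = P_u / φr_n = 574 / 0.789 = 727.5 mm total.
Per side: 727.5 / 2 = 363.7 mm.
Round up → use L = 365 mm on each side.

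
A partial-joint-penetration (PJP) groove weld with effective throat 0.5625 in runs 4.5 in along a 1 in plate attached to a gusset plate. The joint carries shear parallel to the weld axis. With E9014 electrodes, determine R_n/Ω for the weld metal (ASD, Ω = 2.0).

R_n/Ω ≈ 68.3 kip

E90XX → F_EXX = 90 ksi.
Effective throat (given) t_e = 0.5625 in.
A_we = 0.5625 × 4.5 = 2.531 in².
F_nw = 0.6 F_EXX = 54 ksi.
R_n/Ω = (54 × 2.531) / 2.0 = 68.34 kip.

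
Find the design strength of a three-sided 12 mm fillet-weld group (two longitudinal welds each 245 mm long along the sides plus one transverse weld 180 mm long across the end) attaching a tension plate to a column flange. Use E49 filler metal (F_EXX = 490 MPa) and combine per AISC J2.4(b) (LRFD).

t_e = 0.707 × 12 = 8.484 mm.
R_nwl = 0.6 × 490 × 8.484 × 490 × 10⁻³ = 1222 kN (longitudinal, 2 welds).
R_nwt = 0.6 × 490 × 8.484 × 180 × 10⁻³ = 449 kN (transverse, base value).
(i) R_nwl + R_nwt = 1671 kN; (ii) 0.85 R_nwl + 1.5 R_nwt = 1712 kN.
R_n = max = 1712 kN [governs: (ii)]; φR_n = 1284 kN.

φR_n ≈ 1280 kN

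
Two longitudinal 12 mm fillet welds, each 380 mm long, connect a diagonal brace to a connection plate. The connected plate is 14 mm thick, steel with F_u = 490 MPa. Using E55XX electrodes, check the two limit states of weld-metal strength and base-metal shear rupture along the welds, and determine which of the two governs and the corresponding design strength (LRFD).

φR_n ≈ 1600 kN (weld metal governs)

E55XX → F_EXX = 550 MPa.
t_e = 0.707 × 12 = 8.484 mm; L = 760 mm.
Weld metal: φR_n = 0.75 × 0.6 × 550 × 8.484 × 760 × 10⁻³ = 1596 kN.
Base metal (shear rupture): φR_n = 0.75 × 0.6 × 490 × 14 × 760 × 10⁻³ = 2346 kN.
Governing: weld metal.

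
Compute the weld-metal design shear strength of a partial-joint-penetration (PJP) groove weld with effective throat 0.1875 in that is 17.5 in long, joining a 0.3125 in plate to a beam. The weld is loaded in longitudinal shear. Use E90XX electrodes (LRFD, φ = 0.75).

E90XX → F_EXX = 90 ksi.
Effective throat (given) t_e = 0.1875 in.
A_we = 0.1875 × 17.5 = 3.281 in².
F_nw = 0.6 F_EXX = 54 ksi.
φR_n = 0.75 × 54 × 3.281 = 132.9 kip.

φR_n ≈ 133 kip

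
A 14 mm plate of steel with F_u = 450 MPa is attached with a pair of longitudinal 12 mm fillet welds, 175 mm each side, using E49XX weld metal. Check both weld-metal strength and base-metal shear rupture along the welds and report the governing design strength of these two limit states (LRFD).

φR_n ≈ 655 kN (weld metal governs)

E49XX → F_EXX = 490 MPa.
t_e = 0.707 × 12 = 8.484 mm; L = 350 mm.
Weld metal: φR_n = 0.75 × 0.6 × 490 × 8.484 × 350 × 10⁻³ = 654.8 kN.
Base metal (shear rupture): φR_n = 0.75 × 0.6 × 450 × 14 × 350 × 10⁻³ = 992.2 kN.
Governing: weld metal.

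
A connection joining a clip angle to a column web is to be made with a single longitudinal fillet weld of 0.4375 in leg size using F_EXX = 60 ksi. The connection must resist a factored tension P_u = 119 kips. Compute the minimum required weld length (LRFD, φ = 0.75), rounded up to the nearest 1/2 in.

L = 14.5 in

Throat t_e = 0.707 × 0.4375 = 0.3093 in.
φr_n = 0.75 × 0.6 × 60 × 0.3093 = 8.351 kips/in.
L_req = P_u / φr_n = 119 / 8.351 = 14.25 in total.
Round up → use L = 14.5 in.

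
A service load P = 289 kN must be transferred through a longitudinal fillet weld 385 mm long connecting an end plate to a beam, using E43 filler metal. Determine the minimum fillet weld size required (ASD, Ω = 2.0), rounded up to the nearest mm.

E43XX → F_EXX = 430 MPa.
Total weld length L = 385 mm.
Required throat t_e = P × Ω / (0.6 F_EXX × L) = 289 × 2.0 / (0.6 × 430 × 385 × 10⁻³) = 5.819 mm.
Required leg w = t_e / 0.707 = 8.231 mm → use 9 mm.

w = 9 mm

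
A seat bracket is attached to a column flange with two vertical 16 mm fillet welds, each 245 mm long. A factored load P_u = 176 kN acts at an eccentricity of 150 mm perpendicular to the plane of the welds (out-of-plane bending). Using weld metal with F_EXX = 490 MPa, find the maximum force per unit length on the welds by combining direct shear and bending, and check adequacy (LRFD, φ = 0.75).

f_max ≈ 1370 N/mm; adequate

L_w = 2 × 245 = 490 mm; section modulus (unit throat) S = 2 × L²/6 = 20010 mm².
Direct shear f_v = P/L_w = 176×10³/490 = 359.2 N/mm.
Moment M = P × e = 176×10³ × 150 = 26400000 N·mm; bending f_b = M/S = 1319 N/mm.
f_max = √(f_v² + f_b²) = √(359.2² + 1319²) = 1367 N/mm.
φr_n = 0.75 × 0.6 × 490 × (0.707 × 16) = 2494 N/mm → adequate.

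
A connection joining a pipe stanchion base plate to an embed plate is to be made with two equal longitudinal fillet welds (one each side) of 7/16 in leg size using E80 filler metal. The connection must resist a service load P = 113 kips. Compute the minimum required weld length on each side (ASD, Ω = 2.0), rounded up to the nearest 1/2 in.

L = 8 in on each side

E80XX → F_EXX = 80 ksi.
Throat t_e = 0.707 × 0.4375 = 0.3093 in.
r_n/Ω = (0.6 × 80 × 0.3093) / 2.0 = 7.423 kip/in.
L_req = P / (r_n/Ω) = 113 / 7.423 = 15.22 in total.
Per side: 15.22 / 2 = 7.611 in.
Round up → use L = 8 in on each side.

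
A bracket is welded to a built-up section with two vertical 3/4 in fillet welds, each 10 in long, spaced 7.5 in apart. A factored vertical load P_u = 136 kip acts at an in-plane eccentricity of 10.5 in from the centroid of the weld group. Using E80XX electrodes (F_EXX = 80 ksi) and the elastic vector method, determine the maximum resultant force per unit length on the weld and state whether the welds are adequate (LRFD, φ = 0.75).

f_max ≈ 24.6 kip/in; NOT adequate

Total weld length L_w = 20 in. Treat welds as unit-width lines.
Polar moment about centroid: J = 2[d³/12 + d(b/2)²] = 2[10³/12 + 10×3.75²] = 447.9 in³.
Direct shear f_v = P/L_w = 136 / 20 = 6.8 kip/in (vertical).
Torsion M = P·e = 136 × 10.5 = 1428 kip·in.
Critical point at (x, y) = (3.75, 5) from centroid. f_tx = M·y/J = 15.94 kip/in; f_ty = M·x/J = 11.96 kip/in.
Resultant f_max = √[f_tx² + (f_v + f_ty)²] = √[15.94² + (6.8 + 11.96)²] = 24.61 kip/in.
Capacity per unit length: φr_n = 0.75 × 0.6 × 80 × (0.707 × 0.75) = 19.09 kip/in.
24.61 > 19.09 → NOT adequate.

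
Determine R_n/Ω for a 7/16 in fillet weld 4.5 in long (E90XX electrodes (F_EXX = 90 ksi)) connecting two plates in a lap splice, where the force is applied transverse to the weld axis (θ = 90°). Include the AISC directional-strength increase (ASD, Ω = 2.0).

t_e = 0.707 × 0.4375 = 0.3093 in; A_we = 0.3093 × 4.5 = 1.392 in².
Directional factor: 1.0 + 0.5 sin^1.5(90°) = 1.5.
F_nw = 0.6 × 90 × 1.5 = 81 ksi.
R_n/Ω = (81 × 1.392) / 2.0 = 56.37 kips.

R_n/Ω ≈ 56.4 kips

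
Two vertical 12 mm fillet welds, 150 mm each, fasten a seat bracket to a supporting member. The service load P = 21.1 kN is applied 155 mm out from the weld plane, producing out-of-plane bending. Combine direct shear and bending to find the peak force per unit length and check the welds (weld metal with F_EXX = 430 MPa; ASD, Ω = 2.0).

f_max ≈ 442 N/mm; adequate

L_w = 2 × 150 = 300 mm; section modulus (unit throat) S = 2 × L²/6 = 7500 mm².
Direct shear f_v = P/L_w = 21.1×10³/300 = 70.33 N/mm.
Moment M = P × e = 21.1×10³ × 155 = 3270500 N·mm; bending f_b = M/S = 436.1 N/mm.
f_max = √(f_v² + f_b²) = √(70.33² + 436.1²) = 441.7 N/mm.
r_n/Ω = (1/2.0) × 0.6 × 430 × (0.707 × 12) = 1094 N/mm → adequate.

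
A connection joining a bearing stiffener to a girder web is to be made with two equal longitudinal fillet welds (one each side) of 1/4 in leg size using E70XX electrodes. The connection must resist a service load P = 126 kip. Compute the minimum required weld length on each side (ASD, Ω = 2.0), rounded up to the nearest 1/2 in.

E70XX → F_EXX = 70 ksi.
Throat t_e = 0.707 × 0.25 = 0.1767 in.
r_n/Ω = (0.6 × 70 × 0.1767) / 2.0 = 3.712 kip/in.
L_req = P / (r_n/Ω) = 126 / 3.712 = 33.95 in total.
Per side: 33.95 / 2 = 16.97 in.
Round up → use L = 17 in on each side.

L = 17 in on each side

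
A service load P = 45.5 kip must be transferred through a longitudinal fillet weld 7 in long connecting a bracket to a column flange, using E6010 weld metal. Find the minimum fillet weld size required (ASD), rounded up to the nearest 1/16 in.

w = 9/16 in

E60XX → F_EXX = 60 ksi.
Total weld length L = 7 in.
Required throat t_e = P × Ω / (0.6 F_EXX × L) = 45.5 × 2.0 / (0.6 × 60 × 7) = 0.3611 in.
Required leg w = t_e / 0.707 = 0.5108 in → use 9/16 in.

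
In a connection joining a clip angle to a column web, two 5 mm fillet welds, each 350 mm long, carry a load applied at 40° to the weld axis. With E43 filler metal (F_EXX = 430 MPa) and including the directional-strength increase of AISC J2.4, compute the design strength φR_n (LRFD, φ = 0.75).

φR_n ≈ 602 kN

t_e = 0.707 × 5 = 3.535 mm; A_we = 3.535 × 700 = 2474 mm².
Directional factor: 1.0 + 0.5 sin^1.5(40°) = 1.258.
F_nw = 0.6 × 430 × 1.258 = 324.5 MPa.
φR_n = 0.75 × 324.5 × 2474 × 10⁻³ = 602.2 kN.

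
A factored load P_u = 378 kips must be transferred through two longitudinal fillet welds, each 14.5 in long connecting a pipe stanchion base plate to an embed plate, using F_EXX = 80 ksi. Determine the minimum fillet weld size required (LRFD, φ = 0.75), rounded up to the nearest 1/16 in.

w = 9/16 in

Total weld length L = 29 in.
Required throat t_e = P_u / (φ × 0.6 F_EXX × L) = 378 / (0.75 × 0.6 × 80 × 29) = 0.3621 in.
Required leg w = t_e / 0.707 = 0.5121 in → use 9/16 in.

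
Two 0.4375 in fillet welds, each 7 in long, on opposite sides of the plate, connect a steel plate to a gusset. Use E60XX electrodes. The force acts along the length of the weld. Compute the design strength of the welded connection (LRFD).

φR_n ≈ 117 kip

E60XX → F_EXX = 60 ksi.
Effective throat t_e = 0.707 × 0.4375 = 0.3093 in.
Total length L = 14 in; A_we = 0.3093 × 14 = 4.33 in².
F_nw = 0.6 F_EXX = 0.6 × 60 = 36 ksi.
φR_n = 0.75 × 36 × 4.33 = 116.9 kip.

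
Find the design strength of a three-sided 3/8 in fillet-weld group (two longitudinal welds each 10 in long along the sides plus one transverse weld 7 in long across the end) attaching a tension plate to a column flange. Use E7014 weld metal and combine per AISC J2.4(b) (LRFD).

φR_n ≈ 230 kip

E70XX → F_EXX = 70 ksi.
t_e = 0.707 × 0.375 = 0.2651 in.
R_nwl = 0.6 × 70 × 0.2651 × 20 = 222.7 kip (longitudinal, 2 welds).
R_nwt = 0.6 × 70 × 0.2651 × 7 = 77.95 kip (transverse, base value).
(i) R_nwl + R_nwt = 300.7 kip; (ii) 0.85 R_nwl + 1.5 R_nwt = 306.2 kip.
R_n = max = 306.2 kip [governs: (ii)]; φR_n = 229.7 kip.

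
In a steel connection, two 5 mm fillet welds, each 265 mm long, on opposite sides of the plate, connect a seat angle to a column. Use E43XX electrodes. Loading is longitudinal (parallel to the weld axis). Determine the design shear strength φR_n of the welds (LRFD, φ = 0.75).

E43XX → F_EXX = 430 MPa.
Effective throat t_e = 0.707 × 5 = 3.535 mm.
Total length L = 530 mm; A_we = 3.535 × 530 = 1874 mm².
F_nw = 0.6 F_EXX = 0.6 × 430 = 258 MPa.
φR_n = 0.75 × 258 × 1874 × 10⁻³ = 362.5 kN.

φR_n ≈ 363 kN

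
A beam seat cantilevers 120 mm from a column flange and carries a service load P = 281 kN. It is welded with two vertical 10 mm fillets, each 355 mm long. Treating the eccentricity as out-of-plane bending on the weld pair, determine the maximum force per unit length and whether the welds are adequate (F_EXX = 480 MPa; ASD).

L_w = 2 × 355 = 710 mm; section modulus (unit throat) S = 2 × L²/6 = 42010 mm².
Direct shear f_v = P/L_w = 281×10³/710 = 395.8 N/mm.
Moment M = P × e = 281×10³ × 120 = 33720000 N·mm; bending f_b = M/S = 802.7 N/mm.
f_max = √(f_v² + f_b²) = √(395.8² + 802.7²) = 895 N/mm.
r_n/Ω = (1/2.0) × 0.6 × 480 × (0.707 × 10) = 1018 N/mm → adequate.

f_max ≈ 895 N/mm; adequate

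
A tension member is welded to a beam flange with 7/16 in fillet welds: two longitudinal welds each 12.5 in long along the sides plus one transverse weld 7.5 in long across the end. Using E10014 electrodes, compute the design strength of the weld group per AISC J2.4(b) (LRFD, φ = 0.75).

φR_n ≈ 452 kip

E100XX → F_EXX = 100 ksi.
t_e = 0.707 × 0.4375 = 0.3093 in.
R_nwl = 0.6 × 100 × 0.3093 × 25 = 464 kip (longitudinal, 2 welds).
R_nwt = 0.6 × 100 × 0.3093 × 7.5 = 139.2 kip (transverse, base value).
(i) R_nwl + R_nwt = 603.2 kip; (ii) 0.85 R_nwl + 1.5 R_nwt = 603.2 kip.
R_n = max = 603.2 kip [governs: (ii)]; φR_n = 452.4 kip.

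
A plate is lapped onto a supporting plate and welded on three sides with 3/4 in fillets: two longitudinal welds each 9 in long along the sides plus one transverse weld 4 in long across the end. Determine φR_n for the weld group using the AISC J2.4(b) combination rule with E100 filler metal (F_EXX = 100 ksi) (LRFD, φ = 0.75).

φR_n ≈ 525 kip

t_e = 0.707 × 0.75 = 0.5302 in.
R_nwl = 0.6 × 100 × 0.5302 × 18 = 572.7 kip (longitudinal, 2 welds).
R_nwt = 0.6 × 100 × 0.5302 × 4 = 127.3 kip (transverse, base value).
(i) R_nwl + R_nwt = 699.9 kip; (ii) 0.85 R_nwl + 1.5 R_nwt = 677.7 kip.
R_n = max = 699.9 kip [governs: (i)]; φR_n = 524.9 kip.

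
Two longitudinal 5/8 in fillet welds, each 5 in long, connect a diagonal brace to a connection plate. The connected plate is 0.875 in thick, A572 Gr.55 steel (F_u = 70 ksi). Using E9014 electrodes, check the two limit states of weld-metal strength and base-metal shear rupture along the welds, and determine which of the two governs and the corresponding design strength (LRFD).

φR_n ≈ 179 kip (weld metal governs)

E90XX → F_EXX = 90 ksi.
t_e = 0.707 × 0.625 = 0.4419 in; L = 10 in.
Weld metal: φR_n = 0.75 × 0.6 × 90 × 0.4419 × 10 = 179 kip.
Base metal (shear rupture): φR_n = 0.75 × 0.6 × 70 × 0.875 × 10 = 275.6 kip.
Governing: weld metal.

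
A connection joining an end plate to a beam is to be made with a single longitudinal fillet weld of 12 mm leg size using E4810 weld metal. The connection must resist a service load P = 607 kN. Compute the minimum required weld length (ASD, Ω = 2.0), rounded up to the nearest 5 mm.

E48XX → F_EXX = 480 MPa.
Throat t_e = 0.707 × 12 = 8.484 mm.
r_n/Ω = (0.6 × 480 × 8.484) / 2.0 = 1222 N/mm = 1.222 kN/mm.
L_req = P / (r_n/Ω) = 607 / 1.222 = 496.9 mm total.
Round up → use L = 500 mm.

L = 500 mm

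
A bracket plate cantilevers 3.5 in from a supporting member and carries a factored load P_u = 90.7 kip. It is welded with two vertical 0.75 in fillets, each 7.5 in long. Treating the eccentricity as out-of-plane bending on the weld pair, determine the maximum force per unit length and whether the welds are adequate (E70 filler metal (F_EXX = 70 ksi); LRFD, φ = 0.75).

L_w = 2 × 7.5 = 15 in; section modulus (unit throat) S = 2 × L²/6 = 18.75 in².
Direct shear f_v = P/L_w = 90.7/15 = 6.047 kip/in.
Moment M = P × e = 90.7 × 3.5 = 317.45 kip·in; bending f_b = M/S = 16.93 kip/in.
f_max = √(f_v² + f_b²) = √(6.047² + 16.93²) = 17.98 kip/in.
φr_n = 0.75 × 0.6 × 70 × (0.707 × 0.75) = 16.7 kip/in → NOT adequate.

f_max ≈ 18 kip/in; NOT adequate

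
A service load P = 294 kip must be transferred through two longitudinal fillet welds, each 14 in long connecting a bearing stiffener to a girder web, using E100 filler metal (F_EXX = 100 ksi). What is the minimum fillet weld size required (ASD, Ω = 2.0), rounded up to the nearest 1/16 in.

Total weld length L = 28 in.
Required throat t_e = P × Ω / (0.6 F_EXX × L) = 294 × 2.0 / (0.6 × 100 × 28) = 0.35 in.
Required leg w = t_e / 0.707 = 0.495 in → use 1/2 in.

w = 1/2 in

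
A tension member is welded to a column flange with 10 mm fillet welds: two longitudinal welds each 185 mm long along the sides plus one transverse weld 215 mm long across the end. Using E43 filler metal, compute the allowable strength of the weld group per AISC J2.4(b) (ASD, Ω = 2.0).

R_n/Ω ≈ 581 kN

E43XX → F_EXX = 430 MPa.
t_e = 0.707 × 10 = 7.07 mm.
R_nwl = 0.6 × 430 × 7.07 × 370 × 10⁻³ = 674.9 kN (longitudinal, 2 welds).
R_nwt = 0.6 × 430 × 7.07 × 215 × 10⁻³ = 392.2 kN (transverse, base value).
(i) R_nwl + R_nwt = 1067 kN; (ii) 0.85 R_nwl + 1.5 R_nwt = 1162 kN.
R_n = max = 1162 kN [governs: (ii)]; R_n/Ω = 581 kN.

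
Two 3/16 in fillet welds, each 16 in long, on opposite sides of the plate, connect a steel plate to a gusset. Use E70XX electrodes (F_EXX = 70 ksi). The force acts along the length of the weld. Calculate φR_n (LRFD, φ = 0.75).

φR_n ≈ 134 kip

Effective throat t_e = 0.707 × 0.1875 = 0.1326 in.
Total length L = 32 in; A_we = 0.1326 × 32 = 4.242 in².
F_nw = 0.6 F_EXX = 0.6 × 70 = 42 ksi.
φR_n = 0.75 × 42 × 4.242 = 133.6 kip.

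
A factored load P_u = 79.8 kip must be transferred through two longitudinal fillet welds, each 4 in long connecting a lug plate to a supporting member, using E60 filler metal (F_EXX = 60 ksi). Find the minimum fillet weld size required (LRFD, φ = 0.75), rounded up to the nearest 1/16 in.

Total weld length L = 8 in.
Required throat t_e = P_u / (φ × 0.6 F_EXX × L) = 79.8 / (0.75 × 0.6 × 60 × 8) = 0.3694 in.
Required leg w = t_e / 0.707 = 0.5226 in → use 9/16 in.

w = 9/16 in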